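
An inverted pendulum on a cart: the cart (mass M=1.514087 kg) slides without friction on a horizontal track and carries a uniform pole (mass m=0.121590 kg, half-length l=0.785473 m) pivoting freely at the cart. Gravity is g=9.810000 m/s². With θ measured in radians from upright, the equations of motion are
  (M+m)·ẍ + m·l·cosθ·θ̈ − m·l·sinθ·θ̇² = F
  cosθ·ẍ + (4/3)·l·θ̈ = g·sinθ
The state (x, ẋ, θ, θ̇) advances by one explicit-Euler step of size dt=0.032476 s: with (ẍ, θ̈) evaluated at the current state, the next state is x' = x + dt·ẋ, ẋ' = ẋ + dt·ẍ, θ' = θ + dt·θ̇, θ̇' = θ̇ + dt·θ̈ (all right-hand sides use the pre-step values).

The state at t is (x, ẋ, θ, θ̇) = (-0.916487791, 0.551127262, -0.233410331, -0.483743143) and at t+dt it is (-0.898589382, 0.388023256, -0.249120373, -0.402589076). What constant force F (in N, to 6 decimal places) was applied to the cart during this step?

ẍ = (ẋ'−ẋ)/dt = (0.388023256−0.551127262)/0.032476 = -5.022294
θ̈ = (θ̇'−θ̇)/dt = (-0.402589076−-0.483743143)/0.032476 = 2.498894
sinθ=-0.231297, cosθ=0.972883
F = (M+m)·ẍ + m·l·cosθ·θ̈ − m·l·sinθ·θ̇² = -8.214850 + 0.232187 − -0.005169 = -7.977494

F = -7.977494 N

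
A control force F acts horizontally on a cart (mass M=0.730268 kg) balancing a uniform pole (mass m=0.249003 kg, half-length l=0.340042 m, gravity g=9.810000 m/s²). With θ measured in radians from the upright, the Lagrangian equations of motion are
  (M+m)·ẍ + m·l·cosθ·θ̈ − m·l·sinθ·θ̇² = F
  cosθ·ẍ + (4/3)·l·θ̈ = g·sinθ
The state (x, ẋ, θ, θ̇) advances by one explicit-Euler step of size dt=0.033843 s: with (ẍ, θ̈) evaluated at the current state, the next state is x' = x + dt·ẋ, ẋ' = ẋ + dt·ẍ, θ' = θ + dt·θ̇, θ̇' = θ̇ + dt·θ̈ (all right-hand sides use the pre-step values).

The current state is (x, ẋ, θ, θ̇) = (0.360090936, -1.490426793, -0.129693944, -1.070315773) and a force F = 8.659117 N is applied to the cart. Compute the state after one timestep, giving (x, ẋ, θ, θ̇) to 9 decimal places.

sinθ=-0.129330663, cosθ=0.991601523
temp = (F + m·l·θ̇²·sinθ)/(M+m) = (8.659117 + -0.012544764)/0.979271 = 8.829601036
θ̈ = (g·sinθ − cosθ·temp)/(l·(4/3 − m·cos²θ/(M+m))) = -27.212127153
ẍ = temp − m·l·θ̈·cosθ/(M+m) = 11.162704102
Euler: x'=0.360090936+0.033843·-1.490426793=0.309650422, ẋ'=-1.490426793+0.033843·11.162704102=-1.112647398
       θ'=-0.129693944+0.033843·-1.070315773=-0.165916641, θ̇'=-1.070315773+0.033843·-27.212127153=-1.991255792

(0.309650422, -1.112647398, -0.165916641, -1.991255792)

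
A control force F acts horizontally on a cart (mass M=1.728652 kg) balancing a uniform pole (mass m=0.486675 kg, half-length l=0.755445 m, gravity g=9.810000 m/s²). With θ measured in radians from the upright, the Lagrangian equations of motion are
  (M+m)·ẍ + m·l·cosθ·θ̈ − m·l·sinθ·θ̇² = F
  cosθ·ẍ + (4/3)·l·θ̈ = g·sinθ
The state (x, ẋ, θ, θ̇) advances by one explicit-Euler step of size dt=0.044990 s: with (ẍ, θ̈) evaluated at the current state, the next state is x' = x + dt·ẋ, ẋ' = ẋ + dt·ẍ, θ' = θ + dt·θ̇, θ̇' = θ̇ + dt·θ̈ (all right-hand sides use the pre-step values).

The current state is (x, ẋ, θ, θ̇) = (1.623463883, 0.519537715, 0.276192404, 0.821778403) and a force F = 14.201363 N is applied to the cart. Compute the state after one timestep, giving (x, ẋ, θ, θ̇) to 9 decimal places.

(1.646837885, 0.838958218, 0.313164214, 0.636165424)

sinθ=0.272694343, cosθ=0.962100720
temp = (F + m·l·θ̇²·sinθ)/(M+m) = (14.201363 + 0.067706048)/2.215327 = 6.441066736
θ̈ = (g·sinθ − cosθ·temp)/(l·(4/3 − m·cos²θ/(M+m))) = -4.125649679
ẍ = temp − m·l·θ̈·cosθ/(M+m) = 7.099811134
Euler: x'=1.623463883+0.044990·0.519537715=1.646837885, ẋ'=0.519537715+0.044990·7.099811134=0.838958218
       θ'=0.276192404+0.044990·0.821778403=0.313164214, θ̇'=0.821778403+0.044990·-4.125649679=0.636165424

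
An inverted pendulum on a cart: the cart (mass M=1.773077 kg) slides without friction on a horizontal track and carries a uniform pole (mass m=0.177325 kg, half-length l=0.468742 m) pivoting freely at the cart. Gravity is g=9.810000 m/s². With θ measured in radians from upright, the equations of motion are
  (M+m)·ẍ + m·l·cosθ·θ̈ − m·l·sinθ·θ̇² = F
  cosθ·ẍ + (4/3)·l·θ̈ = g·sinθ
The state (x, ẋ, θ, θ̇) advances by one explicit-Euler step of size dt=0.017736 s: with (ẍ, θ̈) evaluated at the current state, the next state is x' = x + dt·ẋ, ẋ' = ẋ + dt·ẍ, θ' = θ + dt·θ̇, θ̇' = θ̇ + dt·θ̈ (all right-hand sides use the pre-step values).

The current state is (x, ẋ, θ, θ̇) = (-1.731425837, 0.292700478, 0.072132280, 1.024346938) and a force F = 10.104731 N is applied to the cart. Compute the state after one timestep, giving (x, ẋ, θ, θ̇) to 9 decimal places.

(-1.726234501, 0.390421042, 0.090300097, 0.888461379)

sinθ=0.072069745, cosθ=0.997399595
temp = (F + m·l·θ̇²·sinθ)/(M+m) = (10.104731 + 0.006285661)/1.950402 = 5.184068034
θ̈ = (g·sinθ − cosθ·temp)/(l·(4/3 − m·cos²θ/(M+m))) = -7.661567367
ẍ = temp − m·l·θ̈·cosθ/(M+m) = 5.509729606
Euler: x'=-1.731425837+0.017736·0.292700478=-1.726234501, ẋ'=0.292700478+0.017736·5.509729606=0.390421042
       θ'=0.072132280+0.017736·1.024346938=0.090300097, θ̇'=1.024346938+0.017736·-7.661567367=0.888461379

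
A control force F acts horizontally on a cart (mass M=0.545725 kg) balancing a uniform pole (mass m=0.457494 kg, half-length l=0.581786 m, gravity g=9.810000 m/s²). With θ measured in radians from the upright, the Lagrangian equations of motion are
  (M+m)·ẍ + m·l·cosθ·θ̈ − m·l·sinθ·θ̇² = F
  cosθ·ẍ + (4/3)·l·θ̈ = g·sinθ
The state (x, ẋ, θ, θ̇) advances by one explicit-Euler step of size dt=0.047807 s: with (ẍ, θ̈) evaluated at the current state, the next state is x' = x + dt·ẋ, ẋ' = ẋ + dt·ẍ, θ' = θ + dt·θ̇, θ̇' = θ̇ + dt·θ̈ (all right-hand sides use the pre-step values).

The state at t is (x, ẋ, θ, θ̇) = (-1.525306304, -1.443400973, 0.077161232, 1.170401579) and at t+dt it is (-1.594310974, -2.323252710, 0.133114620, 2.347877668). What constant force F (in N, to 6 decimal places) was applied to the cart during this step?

ẍ = (ẋ'−ẋ)/dt = (-2.323252710−-1.443400973)/0.047807 = -18.404245
θ̈ = (θ̇'−θ̇)/dt = (2.347877668−1.170401579)/0.047807 = 24.629784
sinθ=0.077085, cosθ=0.997025
F = (M+m)·ẍ + m·l·cosθ·θ̈ − m·l·sinθ·θ̇² = -18.463488 + 6.536046 − 0.028105 = -11.955547

F = -11.955547 N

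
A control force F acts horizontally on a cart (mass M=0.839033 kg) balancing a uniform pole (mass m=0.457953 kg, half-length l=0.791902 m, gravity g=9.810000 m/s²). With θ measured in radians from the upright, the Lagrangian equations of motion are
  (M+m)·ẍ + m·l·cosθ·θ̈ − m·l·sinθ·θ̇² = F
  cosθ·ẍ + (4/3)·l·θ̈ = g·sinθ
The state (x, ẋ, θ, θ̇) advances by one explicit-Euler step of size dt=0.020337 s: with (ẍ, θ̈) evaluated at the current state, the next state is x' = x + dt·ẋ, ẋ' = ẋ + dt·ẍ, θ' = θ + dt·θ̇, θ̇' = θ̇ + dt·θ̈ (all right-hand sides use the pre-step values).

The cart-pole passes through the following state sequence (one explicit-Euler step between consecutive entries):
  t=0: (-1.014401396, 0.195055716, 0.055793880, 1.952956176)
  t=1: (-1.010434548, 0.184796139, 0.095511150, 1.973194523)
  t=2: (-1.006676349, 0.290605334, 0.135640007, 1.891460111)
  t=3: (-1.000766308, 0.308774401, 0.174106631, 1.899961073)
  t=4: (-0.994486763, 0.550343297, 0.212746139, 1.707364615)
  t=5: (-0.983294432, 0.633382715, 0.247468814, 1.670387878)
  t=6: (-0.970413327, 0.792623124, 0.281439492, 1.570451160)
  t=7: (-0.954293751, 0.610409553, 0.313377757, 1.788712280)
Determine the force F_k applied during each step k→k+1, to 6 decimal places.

F_0 = -0.371101 N
F_1 = 5.162430 N
F_2 = 1.133480 N
F_3 = 11.796705 N
F_4 = 4.428086 N
F_5 = 8.179846 N
F_6 = -8.130077 N

step 0→1:
  ẍ = (ẋ'−ẋ)/dt = (0.184796139−0.195055716)/0.020337 = -0.504478
  θ̈ = (θ̇'−θ̇)/dt = (1.973194523−1.952956176)/0.020337 = 0.995149
  sinθ=0.055765, cosθ=0.998444
  F = (M+m)·ẍ + m·l·cosθ·θ̈ − m·l·sinθ·θ̇² = -0.654301 + 0.360333 − 0.077133 = -0.371101
step 1→2:
  ẍ = (ẋ'−ẋ)/dt = (0.290605334−0.184796139)/0.020337 = 5.202793
  θ̈ = (θ̇'−θ̇)/dt = (1.891460111−1.973194523)/0.020337 = -4.019000
  sinθ=0.095366, cosθ=0.995442
  F = (M+m)·ẍ + m·l·cosθ·θ̈ − m·l·sinθ·θ̇² = 6.747949 + -1.450863 − 0.134656 = 5.162430
step 2→3:
  ẍ = (ẋ'−ẋ)/dt = (0.308774401−0.290605334)/0.020337 = 0.893400
  θ̈ = (θ̇'−θ̇)/dt = (1.899961073−1.891460111)/0.020337 = 0.418005
  sinθ=0.135224, cosθ=0.990815
  F = (M+m)·ẍ + m·l·cosθ·θ̈ − m·l·sinθ·θ̇² = 1.158727 + 0.150199 − 0.175445 = 1.133480
step 3→4:
  ẍ = (ẋ'−ẋ)/dt = (0.550343297−0.308774401)/0.020337 = 11.878296
  θ̈ = (θ̇'−θ̇)/dt = (1.707364615−1.899961073)/0.020337 = -9.470249
  sinθ=0.173228, cosθ=0.984882
  F = (M+m)·ẍ + m·l·cosθ·θ̈ − m·l·sinθ·θ̇² = 15.405983 + -3.382500 − 0.226778 = 11.796705
step 4→5:
  ẍ = (ẋ'−ẋ)/dt = (0.633382715−0.550343297)/0.020337 = 4.083170
  θ̈ = (θ̇'−θ̇)/dt = (1.670387878−1.707364615)/0.020337 = -1.818200
  sinθ=0.211145, cosθ=0.977455
  F = (M+m)·ẍ + m·l·cosθ·θ̈ − m·l·sinθ·θ̇² = 5.295814 + -0.644512 − 0.223216 = 4.428086
step 5→6:
  ẍ = (ẋ'−ẋ)/dt = (0.792623124−0.633382715)/0.020337 = 7.830084
  θ̈ = (θ̇'−θ̇)/dt = (1.570451160−1.670387878)/0.020337 = -4.914034
  sinθ=0.244951, cosθ=0.969536
  F = (M+m)·ẍ + m·l·cosθ·θ̈ − m·l·sinθ·θ̇² = 10.155509 + -1.727803 − 0.247860 = 8.179846
step 6→7:
  ẍ = (ẋ'−ẋ)/dt = (0.610409553−0.792623124)/0.020337 = -8.959707
  θ̈ = (θ̇'−θ̇)/dt = (1.788712280−1.570451160)/0.020337 = 10.732218
  sinθ=0.277739, cosθ=0.960657
  F = (M+m)·ẍ + m·l·cosθ·θ̈ − m·l·sinθ·θ̇² = -11.620615 + 3.738953 − 0.248415 = -8.130077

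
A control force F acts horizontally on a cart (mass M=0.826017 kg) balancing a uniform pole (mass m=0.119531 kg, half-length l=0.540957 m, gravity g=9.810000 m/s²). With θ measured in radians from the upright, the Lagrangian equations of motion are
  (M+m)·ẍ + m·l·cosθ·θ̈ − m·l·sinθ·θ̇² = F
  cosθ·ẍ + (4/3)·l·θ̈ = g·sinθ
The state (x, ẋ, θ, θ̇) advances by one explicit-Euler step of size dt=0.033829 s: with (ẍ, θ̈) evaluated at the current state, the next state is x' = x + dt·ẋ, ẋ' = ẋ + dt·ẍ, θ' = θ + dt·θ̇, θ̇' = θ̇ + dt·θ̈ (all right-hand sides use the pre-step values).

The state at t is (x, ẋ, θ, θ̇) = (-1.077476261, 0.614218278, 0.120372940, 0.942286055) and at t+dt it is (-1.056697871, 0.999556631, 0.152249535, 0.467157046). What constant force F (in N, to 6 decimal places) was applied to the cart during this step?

F = 9.862030 N

ẍ = (ẋ'−ẋ)/dt = (0.999556631−0.614218278)/0.033829 = 11.390770
θ̈ = (θ̇'−θ̇)/dt = (0.467157046−0.942286055)/0.033829 = -14.045021
sinθ=0.120082, cosθ=0.992764
F = (M+m)·ẍ + m·l·cosθ·θ̈ − m·l·sinθ·θ̇² = 10.770520 + -0.901595 − 0.006894 = 9.862030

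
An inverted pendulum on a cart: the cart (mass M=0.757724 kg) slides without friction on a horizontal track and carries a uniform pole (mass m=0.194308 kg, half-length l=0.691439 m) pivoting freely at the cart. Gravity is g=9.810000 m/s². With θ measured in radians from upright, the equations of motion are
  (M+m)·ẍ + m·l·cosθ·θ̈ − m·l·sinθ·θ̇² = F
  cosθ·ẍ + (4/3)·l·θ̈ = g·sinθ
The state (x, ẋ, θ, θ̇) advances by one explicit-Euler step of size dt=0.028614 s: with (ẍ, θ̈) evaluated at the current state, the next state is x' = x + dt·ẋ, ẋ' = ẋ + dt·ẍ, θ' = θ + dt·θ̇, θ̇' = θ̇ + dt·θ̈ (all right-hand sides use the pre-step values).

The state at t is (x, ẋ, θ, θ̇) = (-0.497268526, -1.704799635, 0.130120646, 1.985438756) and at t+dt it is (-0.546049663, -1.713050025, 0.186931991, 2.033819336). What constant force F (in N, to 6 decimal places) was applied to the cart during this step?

F = -0.117980 N

ẍ = (ẋ'−ẋ)/dt = (-1.713050025−-1.704799635)/0.028614 = -0.288334
θ̈ = (θ̇'−θ̇)/dt = (2.033819336−1.985438756)/0.028614 = 1.690801
sinθ=0.129754, cosθ=0.991546
F = (M+m)·ẍ + m·l·cosθ·θ̈ − m·l·sinθ·θ̇² = -0.274503 + 0.225242 − 0.068719 = -0.117980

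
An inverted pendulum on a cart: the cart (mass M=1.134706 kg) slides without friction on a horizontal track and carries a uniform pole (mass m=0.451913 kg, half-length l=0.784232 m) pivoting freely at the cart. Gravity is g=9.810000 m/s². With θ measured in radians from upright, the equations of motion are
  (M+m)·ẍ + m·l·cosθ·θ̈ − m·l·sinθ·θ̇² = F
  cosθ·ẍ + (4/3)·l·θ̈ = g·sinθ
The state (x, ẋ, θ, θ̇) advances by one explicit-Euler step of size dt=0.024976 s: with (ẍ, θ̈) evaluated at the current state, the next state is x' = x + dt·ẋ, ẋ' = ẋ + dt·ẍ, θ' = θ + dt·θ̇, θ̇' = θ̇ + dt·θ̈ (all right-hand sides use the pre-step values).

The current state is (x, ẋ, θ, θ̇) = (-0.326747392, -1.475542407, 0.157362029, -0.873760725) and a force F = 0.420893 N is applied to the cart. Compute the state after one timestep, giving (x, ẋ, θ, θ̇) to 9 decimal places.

sinθ=0.156713378, cosθ=0.987644125
temp = (F + m·l·θ̇²·sinθ)/(M+m) = (0.420893 + 0.042402407)/1.586619 = 0.292001676
θ̈ = (g·sinθ − cosθ·temp)/(l·(4/3 − m·cos²θ/(M+m))) = 1.508853182
ẍ = temp − m·l·θ̈·cosθ/(M+m) = -0.040867983
Euler: x'=-0.326747392+0.024976·-1.475542407=-0.363600539, ẋ'=-1.475542407+0.024976·-0.040867983=-1.476563126
       θ'=0.157362029+0.024976·-0.873760725=0.135538981, θ̇'=-0.873760725+0.024976·1.508853182=-0.836075608

(-0.363600539, -1.476563126, 0.135538981, -0.836075608)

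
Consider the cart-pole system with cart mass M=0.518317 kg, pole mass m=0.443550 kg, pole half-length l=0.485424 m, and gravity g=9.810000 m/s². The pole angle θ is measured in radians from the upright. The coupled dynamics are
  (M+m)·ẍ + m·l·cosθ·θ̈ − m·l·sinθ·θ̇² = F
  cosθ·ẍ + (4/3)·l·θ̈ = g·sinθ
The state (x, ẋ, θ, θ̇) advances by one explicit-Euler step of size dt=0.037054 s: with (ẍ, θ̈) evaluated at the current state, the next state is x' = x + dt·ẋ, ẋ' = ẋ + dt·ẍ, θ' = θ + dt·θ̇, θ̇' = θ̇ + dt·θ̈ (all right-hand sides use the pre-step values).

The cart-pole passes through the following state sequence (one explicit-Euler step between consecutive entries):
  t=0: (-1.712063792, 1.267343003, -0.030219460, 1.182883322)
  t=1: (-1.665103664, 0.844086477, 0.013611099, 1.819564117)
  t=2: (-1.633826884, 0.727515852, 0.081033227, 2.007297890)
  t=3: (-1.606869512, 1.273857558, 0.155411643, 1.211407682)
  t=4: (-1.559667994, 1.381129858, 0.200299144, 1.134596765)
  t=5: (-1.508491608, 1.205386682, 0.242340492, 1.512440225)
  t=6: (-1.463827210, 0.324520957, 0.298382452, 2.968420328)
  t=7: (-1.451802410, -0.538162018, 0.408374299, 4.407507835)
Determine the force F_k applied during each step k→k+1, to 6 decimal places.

step 0→1:
  ẍ = (ẋ'−ẋ)/dt = (0.844086477−1.267343003)/0.037054 = -11.422695
  θ̈ = (θ̇'−θ̇)/dt = (1.819564117−1.182883322)/0.037054 = 17.182512
  sinθ=-0.030215, cosθ=0.999543
  F = (M+m)·ẍ + m·l·cosθ·θ̈ − m·l·sinθ·θ̇² = -10.987113 + 3.697874 − -0.009103 = -7.280136
step 1→2:
  ẍ = (ẋ'−ẋ)/dt = (0.727515852−0.844086477)/0.037054 = -3.145966
  θ̈ = (θ̇'−θ̇)/dt = (2.007297890−1.819564117)/0.037054 = 5.066491
  sinθ=0.013611, cosθ=0.999907
  F = (M+m)·ẍ + m·l·cosθ·θ̈ − m·l·sinθ·θ̇² = -3.026001 + 1.090764 − 0.009702 = -1.944939
step 2→3:
  ẍ = (ẋ'−ẋ)/dt = (1.273857558−0.727515852)/0.037054 = 14.744473
  θ̈ = (θ̇'−θ̇)/dt = (1.211407682−2.007297890)/0.037054 = -21.479198
  sinθ=0.080945, cosθ=0.996719
  F = (M+m)·ẍ + m·l·cosθ·θ̈ − m·l·sinθ·θ̇² = 14.182222 + -4.609507 − 0.070222 = 9.502493
step 3→4:
  ẍ = (ẋ'−ẋ)/dt = (1.381129858−1.273857558)/0.037054 = 2.895026
  θ̈ = (θ̇'−θ̇)/dt = (1.134596765−1.211407682)/0.037054 = -2.072945
  sinθ=0.154787, cosθ=0.987948
  F = (M+m)·ẍ + m·l·cosθ·θ̈ − m·l·sinθ·θ̇² = 2.784630 + -0.440946 − 0.048908 = 2.294776
step 4→5:
  ẍ = (ẋ'−ẋ)/dt = (1.205386682−1.381129858)/0.037054 = -4.742893
  θ̈ = (θ̇'−θ̇)/dt = (1.512440225−1.134596765)/0.037054 = 10.197103
  sinθ=0.198963, cosθ=0.980007
  F = (M+m)·ẍ + m·l·cosθ·θ̈ − m·l·sinθ·θ̇² = -4.562033 + 2.151641 − 0.055147 = -2.465538
step 5→6:
  ẍ = (ẋ'−ẋ)/dt = (0.324520957−1.205386682)/0.037054 = -23.772487
  θ̈ = (θ̇'−θ̇)/dt = (2.968420328−1.512440225)/0.037054 = 39.293466
  sinθ=0.239975, cosθ=0.970779
  F = (M+m)·ẍ + m·l·cosθ·θ̈ − m·l·sinθ·θ̇² = -22.865971 + 8.213051 − 0.118192 = -14.771111
step 6→7:
  ẍ = (ẋ'−ẋ)/dt = (-0.538162018−0.324520957)/0.037054 = -23.281777
  θ̈ = (θ̇'−θ̇)/dt = (4.407507835−2.968420328)/0.037054 = 38.837575
  sinθ=0.293975, cosθ=0.955813
  F = (M+m)·ẍ + m·l·cosθ·θ̈ − m·l·sinθ·θ̇² = -22.393973 + 7.992617 − 0.557730 = -14.959087

F_0 = -7.280136 N
F_1 = -1.944939 N
F_2 = 9.502493 N
F_3 = 2.294776 N
F_4 = -2.465538 N
F_5 = -14.771111 N
F_6 = -14.959087 N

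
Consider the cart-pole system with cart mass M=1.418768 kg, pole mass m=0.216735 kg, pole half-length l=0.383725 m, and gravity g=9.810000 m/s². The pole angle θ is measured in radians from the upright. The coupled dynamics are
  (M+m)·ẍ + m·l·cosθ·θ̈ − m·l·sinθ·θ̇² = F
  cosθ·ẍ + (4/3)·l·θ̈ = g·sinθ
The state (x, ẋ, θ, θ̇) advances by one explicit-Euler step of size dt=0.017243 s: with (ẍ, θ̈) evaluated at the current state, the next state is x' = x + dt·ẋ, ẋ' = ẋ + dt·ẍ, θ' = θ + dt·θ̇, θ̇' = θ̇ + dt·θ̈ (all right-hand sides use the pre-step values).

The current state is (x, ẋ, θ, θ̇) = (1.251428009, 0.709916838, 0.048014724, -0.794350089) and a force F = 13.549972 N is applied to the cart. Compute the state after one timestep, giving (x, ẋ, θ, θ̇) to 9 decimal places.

(1.263669105, 0.867633034, 0.034317745, -1.086386722)

sinθ=0.047996277, cosθ=0.998847515
temp = (F + m·l·θ̇²·sinθ)/(M+m) = (13.549972 + 0.002518724)/1.635503 = 8.286435870
θ̈ = (g·sinθ − cosθ·temp)/(l·(4/3 − m·cos²θ/(M+m))) = -16.936532679
ẍ = temp − m·l·θ̈·cosθ/(M+m) = 9.146679563
Euler: x'=1.251428009+0.017243·0.709916838=1.263669105, ẋ'=0.709916838+0.017243·9.146679563=0.867633034
       θ'=0.048014724+0.017243·-0.794350089=0.034317745, θ̇'=-0.794350089+0.017243·-16.936532679=-1.086386722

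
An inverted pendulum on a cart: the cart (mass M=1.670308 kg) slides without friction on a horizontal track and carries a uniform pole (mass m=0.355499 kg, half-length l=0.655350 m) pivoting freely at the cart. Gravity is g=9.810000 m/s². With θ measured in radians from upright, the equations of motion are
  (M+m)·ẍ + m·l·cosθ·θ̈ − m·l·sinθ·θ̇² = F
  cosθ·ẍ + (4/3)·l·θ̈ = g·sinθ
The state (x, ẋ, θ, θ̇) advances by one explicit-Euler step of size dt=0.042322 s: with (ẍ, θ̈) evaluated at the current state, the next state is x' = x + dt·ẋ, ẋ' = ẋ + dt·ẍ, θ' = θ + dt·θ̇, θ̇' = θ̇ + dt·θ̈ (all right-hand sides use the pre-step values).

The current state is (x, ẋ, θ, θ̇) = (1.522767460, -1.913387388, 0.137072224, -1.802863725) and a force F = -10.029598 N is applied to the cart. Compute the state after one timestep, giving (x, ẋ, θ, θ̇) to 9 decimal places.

(1.441789079, -2.160007493, 0.060771425, -1.458347446)

sinθ=0.136643390, cosθ=0.990620303
temp = (F + m·l·θ̇²·sinθ)/(M+m) = (-10.029598 + 0.103472780)/2.025807 = -4.899837556
θ̈ = (g·sinθ − cosθ·temp)/(l·(4/3 − m·cos²θ/(M+m))) = 8.140359139
ẍ = temp − m·l·θ̈·cosθ/(M+m) = -5.827231830
Euler: x'=1.522767460+0.042322·-1.913387388=1.441789079, ẋ'=-1.913387388+0.042322·-5.827231830=-2.160007493
       θ'=0.137072224+0.042322·-1.802863725=0.060771425, θ̇'=-1.802863725+0.042322·8.140359139=-1.458347446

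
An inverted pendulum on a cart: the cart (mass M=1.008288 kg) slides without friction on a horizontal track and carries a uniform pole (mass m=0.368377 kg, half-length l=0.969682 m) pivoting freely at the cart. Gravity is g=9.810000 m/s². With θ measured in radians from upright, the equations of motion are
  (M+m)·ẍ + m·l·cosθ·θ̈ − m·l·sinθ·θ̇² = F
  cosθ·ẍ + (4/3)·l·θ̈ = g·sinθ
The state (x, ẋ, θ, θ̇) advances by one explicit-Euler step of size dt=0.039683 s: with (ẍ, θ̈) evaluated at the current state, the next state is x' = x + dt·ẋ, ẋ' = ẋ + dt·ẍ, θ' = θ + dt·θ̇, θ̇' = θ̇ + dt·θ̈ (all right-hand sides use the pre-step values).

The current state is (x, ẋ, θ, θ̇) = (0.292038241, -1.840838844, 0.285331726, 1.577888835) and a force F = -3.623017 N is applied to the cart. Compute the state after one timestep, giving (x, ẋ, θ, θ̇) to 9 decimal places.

sinθ=0.281475781, cosθ=0.959568333
temp = (F + m·l·θ̇²·sinθ)/(M+m) = (-3.623017 + 0.250331602)/1.376665 = -2.449895507
θ̈ = (g·sinθ − cosθ·temp)/(l·(4/3 − m·cos²θ/(M+m))) = 4.850239360
ẍ = temp − m·l·θ̈·cosθ/(M+m) = -3.657522045
Euler: x'=0.292038241+0.039683·-1.840838844=0.218988233, ẋ'=-1.840838844+0.039683·-3.657522045=-1.985980291
       θ'=0.285331726+0.039683·1.577888835=0.347947089, θ̇'=1.577888835+0.039683·4.850239360=1.770360884

(0.218988233, -1.985980291, 0.347947089, 1.770360884)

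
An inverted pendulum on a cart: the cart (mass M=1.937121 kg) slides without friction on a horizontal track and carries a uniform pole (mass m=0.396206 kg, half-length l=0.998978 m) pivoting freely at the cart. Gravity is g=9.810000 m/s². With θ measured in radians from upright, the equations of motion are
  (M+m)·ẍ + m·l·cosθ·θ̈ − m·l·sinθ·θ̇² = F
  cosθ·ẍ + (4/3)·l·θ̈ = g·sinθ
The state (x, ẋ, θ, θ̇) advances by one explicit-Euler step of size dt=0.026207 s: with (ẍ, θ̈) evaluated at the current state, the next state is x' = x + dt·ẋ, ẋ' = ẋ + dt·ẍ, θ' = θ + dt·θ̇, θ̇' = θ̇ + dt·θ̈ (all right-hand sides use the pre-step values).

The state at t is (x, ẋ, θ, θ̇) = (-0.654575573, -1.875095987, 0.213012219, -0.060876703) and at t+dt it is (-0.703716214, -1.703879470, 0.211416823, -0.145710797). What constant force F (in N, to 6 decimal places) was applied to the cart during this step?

ẍ = (ẋ'−ẋ)/dt = (-1.703879470−-1.875095987)/0.026207 = 6.533236
θ̈ = (θ̇'−θ̇)/dt = (-0.145710797−-0.060876703)/0.026207 = -3.237078
sinθ=0.211405, cosθ=0.977399
F = (M+m)·ẍ + m·l·cosθ·θ̈ − m·l·sinθ·θ̇² = 15.244176 + -1.252281 − 0.000310 = 13.991585

F = 13.991585 N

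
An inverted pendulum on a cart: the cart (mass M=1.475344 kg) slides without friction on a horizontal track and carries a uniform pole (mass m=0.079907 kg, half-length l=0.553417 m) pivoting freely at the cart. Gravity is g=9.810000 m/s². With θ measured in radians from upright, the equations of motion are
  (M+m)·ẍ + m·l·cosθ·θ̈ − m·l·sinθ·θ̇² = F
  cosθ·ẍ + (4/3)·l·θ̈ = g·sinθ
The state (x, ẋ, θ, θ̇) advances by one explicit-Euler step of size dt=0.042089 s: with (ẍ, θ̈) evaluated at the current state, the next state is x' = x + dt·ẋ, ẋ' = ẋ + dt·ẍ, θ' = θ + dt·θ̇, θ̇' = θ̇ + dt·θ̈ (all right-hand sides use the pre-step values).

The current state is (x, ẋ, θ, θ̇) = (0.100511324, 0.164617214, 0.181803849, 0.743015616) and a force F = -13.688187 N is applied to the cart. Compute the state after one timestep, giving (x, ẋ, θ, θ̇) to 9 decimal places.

sinθ=0.180803987, cosθ=0.983519150
temp = (F + m·l·θ̇²·sinθ)/(M+m) = (-13.688187 + 0.004414090)/1.555251 = -8.798433764
θ̈ = (g·sinθ − cosθ·temp)/(l·(4/3 − m·cos²θ/(M+m))) = 14.678120261
ẍ = temp − m·l·θ̈·cosθ/(M+m) = -9.208911961
Euler: x'=0.100511324+0.042089·0.164617214=0.107439898, ẋ'=0.164617214+0.042089·-9.208911961=-0.222976682
       θ'=0.181803849+0.042089·0.743015616=0.213076633, θ̇'=0.743015616+0.042089·14.678120261=1.360803020

(0.107439898, -0.222976682, 0.213076633, 1.360803020)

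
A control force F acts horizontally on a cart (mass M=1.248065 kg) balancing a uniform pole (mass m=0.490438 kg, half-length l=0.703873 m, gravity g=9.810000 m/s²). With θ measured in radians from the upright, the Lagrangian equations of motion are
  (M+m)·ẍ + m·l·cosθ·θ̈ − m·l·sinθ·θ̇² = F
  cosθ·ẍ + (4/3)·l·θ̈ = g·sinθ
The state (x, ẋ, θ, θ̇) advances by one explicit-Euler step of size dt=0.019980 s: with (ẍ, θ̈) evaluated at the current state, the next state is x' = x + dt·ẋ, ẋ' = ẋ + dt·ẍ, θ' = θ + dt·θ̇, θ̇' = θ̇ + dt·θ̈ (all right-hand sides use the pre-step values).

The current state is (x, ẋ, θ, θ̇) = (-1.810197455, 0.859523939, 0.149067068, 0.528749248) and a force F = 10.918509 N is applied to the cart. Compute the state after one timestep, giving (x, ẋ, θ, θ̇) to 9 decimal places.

sinθ=0.148515611, cosθ=0.988910063
temp = (F + m·l·θ̇²·sinθ)/(M+m) = (10.918509 + 0.014333427)/1.738503 = 6.288653185
θ̈ = (g·sinθ − cosθ·temp)/(l·(4/3 − m·cos²θ/(M+m))) = -6.397820642
ẍ = temp − m·l·θ̈·cosθ/(M+m) = 7.544948765
Euler: x'=-1.810197455+0.019980·0.859523939=-1.793024167, ẋ'=0.859523939+0.019980·7.544948765=1.010272015
       θ'=0.149067068+0.019980·0.528749248=0.159631478, θ̇'=0.528749248+0.019980·-6.397820642=0.400920792

(-1.793024167, 1.010272015, 0.159631478, 0.400920792)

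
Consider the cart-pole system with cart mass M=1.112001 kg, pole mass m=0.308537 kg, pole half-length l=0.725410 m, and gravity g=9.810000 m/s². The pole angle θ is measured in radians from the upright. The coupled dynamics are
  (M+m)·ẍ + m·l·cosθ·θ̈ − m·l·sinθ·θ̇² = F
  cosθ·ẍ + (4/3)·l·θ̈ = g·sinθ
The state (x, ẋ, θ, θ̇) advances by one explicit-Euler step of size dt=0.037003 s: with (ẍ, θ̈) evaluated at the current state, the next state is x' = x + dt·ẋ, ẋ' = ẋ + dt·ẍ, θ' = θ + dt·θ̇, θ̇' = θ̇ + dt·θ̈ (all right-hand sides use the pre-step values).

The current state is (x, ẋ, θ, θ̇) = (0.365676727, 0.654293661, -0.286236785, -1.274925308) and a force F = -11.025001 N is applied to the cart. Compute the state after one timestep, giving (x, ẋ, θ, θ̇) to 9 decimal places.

sinθ=-0.282344131, cosθ=0.959313187
temp = (F + m·l·θ̇²·sinθ)/(M+m) = (-11.025001 + -0.102716223)/1.420538 = -7.833452694
θ̈ = (g·sinθ − cosθ·temp)/(l·(4/3 − m·cos²θ/(M+m))) = 5.770911945
ẍ = temp − m·l·θ̈·cosθ/(M+m) = -8.705706347
Euler: x'=0.365676727+0.037003·0.654293661=0.389887555, ẋ'=0.654293661+0.037003·-8.705706347=0.332156409
       θ'=-0.286236785+0.037003·-1.274925308=-0.333412846, θ̇'=-1.274925308+0.037003·5.770911945=-1.061384253

(0.389887555, 0.332156409, -0.333412846, -1.061384253)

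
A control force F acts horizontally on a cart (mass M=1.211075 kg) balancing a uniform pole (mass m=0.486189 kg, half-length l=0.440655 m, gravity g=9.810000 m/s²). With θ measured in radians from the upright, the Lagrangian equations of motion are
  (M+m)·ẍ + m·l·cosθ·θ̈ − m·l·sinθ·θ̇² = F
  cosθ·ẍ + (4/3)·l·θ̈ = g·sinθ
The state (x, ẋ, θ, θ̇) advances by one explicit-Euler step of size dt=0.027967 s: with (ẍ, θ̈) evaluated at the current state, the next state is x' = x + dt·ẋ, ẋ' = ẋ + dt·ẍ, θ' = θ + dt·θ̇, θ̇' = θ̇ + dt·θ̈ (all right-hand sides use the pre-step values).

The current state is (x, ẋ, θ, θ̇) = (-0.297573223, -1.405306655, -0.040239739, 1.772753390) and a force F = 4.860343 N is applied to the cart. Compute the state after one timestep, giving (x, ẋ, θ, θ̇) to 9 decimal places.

sinθ=-0.040228880, cosθ=0.999190491
temp = (F + m·l·θ̇²·sinθ)/(M+m) = (4.860343 + -0.027085598)/1.697264 = 2.847675672
θ̈ = (g·sinθ − cosθ·temp)/(l·(4/3 − m·cos²θ/(M+m))) = -7.020365918
ẍ = temp − m·l·θ̈·cosθ/(M+m) = 3.733122473
Euler: x'=-0.297573223+0.027967·-1.405306655=-0.336875434, ẋ'=-1.405306655+0.027967·3.733122473=-1.300902419
       θ'=-0.040239739+0.027967·1.772753390=0.009338855, θ̇'=1.772753390+0.027967·-7.020365918=1.576414816

(-0.336875434, -1.300902419, 0.009338855, 1.576414816)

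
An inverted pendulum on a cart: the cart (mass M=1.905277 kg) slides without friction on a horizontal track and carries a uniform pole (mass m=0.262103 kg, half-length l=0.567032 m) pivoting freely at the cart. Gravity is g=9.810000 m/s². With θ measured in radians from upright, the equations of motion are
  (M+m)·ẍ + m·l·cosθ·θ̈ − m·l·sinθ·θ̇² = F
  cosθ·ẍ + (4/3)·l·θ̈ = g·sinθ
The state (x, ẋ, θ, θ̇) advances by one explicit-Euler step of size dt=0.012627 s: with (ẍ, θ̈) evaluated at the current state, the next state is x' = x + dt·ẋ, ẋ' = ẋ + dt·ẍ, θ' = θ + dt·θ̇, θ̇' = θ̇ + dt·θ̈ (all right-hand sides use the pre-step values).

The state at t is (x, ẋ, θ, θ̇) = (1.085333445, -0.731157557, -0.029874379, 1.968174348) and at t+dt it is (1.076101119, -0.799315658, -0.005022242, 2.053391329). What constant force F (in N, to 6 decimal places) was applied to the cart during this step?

ẍ = (ẋ'−ẋ)/dt = (-0.799315658−-0.731157557)/0.012627 = -5.397806
θ̈ = (θ̇'−θ̇)/dt = (2.053391329−1.968174348)/0.012627 = 6.748791
sinθ=-0.029870, cosθ=0.999554
F = (M+m)·ẍ + m·l·cosθ·θ̈ − m·l·sinθ·θ̇² = -11.699098 + 1.002563 − -0.017197 = -10.679338

F = -10.679338 N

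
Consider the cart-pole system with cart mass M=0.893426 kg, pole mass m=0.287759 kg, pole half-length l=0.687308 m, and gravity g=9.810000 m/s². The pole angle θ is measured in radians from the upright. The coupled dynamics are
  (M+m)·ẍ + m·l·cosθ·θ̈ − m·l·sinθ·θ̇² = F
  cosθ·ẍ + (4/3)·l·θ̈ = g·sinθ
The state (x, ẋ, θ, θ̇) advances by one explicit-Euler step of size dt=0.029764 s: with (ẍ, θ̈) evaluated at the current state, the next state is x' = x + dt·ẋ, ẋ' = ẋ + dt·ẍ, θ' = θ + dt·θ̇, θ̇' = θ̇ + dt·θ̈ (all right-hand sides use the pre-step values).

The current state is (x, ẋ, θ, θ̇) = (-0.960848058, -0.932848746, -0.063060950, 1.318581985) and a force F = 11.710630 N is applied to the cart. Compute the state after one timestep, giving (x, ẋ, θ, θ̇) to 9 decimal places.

sinθ=-0.063019163, cosθ=0.998012317
temp = (F + m·l·θ̇²·sinθ)/(M+m) = (11.710630 + -0.021670415)/1.181185 = 9.895960062
θ̈ = (g·sinθ − cosθ·temp)/(l·(4/3 − m·cos²θ/(M+m))) = -13.999501260
ẍ = temp − m·l·θ̈·cosθ/(M+m) = 12.235394380
Euler: x'=-0.960848058+0.029764·-0.932848746=-0.988613368, ẋ'=-0.932848746+0.029764·12.235394380=-0.568674468
       θ'=-0.063060950+0.029764·1.318581985=-0.023814676, θ̇'=1.318581985+0.029764·-13.999501260=0.901900829

(-0.988613368, -0.568674468, -0.023814676, 0.901900829)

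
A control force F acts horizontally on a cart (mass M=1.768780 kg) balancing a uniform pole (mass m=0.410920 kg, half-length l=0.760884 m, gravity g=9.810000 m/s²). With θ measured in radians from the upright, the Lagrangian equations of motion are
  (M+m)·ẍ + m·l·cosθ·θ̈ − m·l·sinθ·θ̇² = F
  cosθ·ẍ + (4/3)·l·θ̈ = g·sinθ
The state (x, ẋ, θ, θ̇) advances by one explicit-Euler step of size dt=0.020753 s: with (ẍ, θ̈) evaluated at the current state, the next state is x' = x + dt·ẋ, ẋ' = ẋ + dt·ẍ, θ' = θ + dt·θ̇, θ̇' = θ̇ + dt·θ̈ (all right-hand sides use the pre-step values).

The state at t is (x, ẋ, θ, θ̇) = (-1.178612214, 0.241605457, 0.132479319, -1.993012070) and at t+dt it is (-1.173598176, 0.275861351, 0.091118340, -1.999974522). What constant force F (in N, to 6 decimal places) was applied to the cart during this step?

ẍ = (ẋ'−ẋ)/dt = (0.275861351−0.241605457)/0.020753 = 1.650648
θ̈ = (θ̇'−θ̇)/dt = (-1.999974522−-1.993012070)/0.020753 = -0.335491
sinθ=0.132092, cosθ=0.991237
F = (M+m)·ẍ + m·l·cosθ·θ̈ − m·l·sinθ·θ̇² = 3.597917 + -0.103976 − 0.164049 = 3.329892

F = 3.329892 N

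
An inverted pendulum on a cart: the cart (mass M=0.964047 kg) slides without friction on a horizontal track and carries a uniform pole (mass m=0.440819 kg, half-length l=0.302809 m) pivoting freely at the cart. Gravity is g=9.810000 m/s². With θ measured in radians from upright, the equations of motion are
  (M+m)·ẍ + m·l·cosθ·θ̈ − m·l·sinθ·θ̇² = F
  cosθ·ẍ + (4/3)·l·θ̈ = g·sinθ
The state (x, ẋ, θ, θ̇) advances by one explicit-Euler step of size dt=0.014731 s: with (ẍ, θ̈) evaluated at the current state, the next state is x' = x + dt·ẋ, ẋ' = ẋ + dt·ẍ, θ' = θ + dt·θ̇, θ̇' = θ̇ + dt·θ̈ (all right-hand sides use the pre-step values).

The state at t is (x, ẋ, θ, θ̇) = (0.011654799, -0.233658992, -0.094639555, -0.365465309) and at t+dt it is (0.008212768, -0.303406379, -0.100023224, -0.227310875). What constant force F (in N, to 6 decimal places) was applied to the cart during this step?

ẍ = (ẋ'−ẋ)/dt = (-0.303406379−-0.233658992)/0.014731 = -4.734735
θ̈ = (θ̇'−θ̇)/dt = (-0.227310875−-0.365465309)/0.014731 = 9.378483
sinθ=-0.094498, cosθ=0.995525
F = (M+m)·ẍ + m·l·cosθ·θ̈ − m·l·sinθ·θ̇² = -6.651669 + 1.246275 − -0.001685 = -5.403709

F = -5.403709 N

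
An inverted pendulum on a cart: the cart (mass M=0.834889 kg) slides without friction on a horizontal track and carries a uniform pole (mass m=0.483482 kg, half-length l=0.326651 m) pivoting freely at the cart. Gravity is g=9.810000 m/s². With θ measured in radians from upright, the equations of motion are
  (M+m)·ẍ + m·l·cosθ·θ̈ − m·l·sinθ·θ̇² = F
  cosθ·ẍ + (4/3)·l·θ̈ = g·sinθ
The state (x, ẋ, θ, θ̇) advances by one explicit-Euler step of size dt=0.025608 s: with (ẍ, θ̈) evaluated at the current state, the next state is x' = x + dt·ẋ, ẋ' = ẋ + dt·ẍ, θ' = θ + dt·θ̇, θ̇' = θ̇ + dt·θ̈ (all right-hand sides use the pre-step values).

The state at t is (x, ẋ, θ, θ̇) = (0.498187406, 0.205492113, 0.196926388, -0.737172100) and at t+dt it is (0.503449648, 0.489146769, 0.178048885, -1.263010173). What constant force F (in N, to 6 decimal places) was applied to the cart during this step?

ẍ = (ẋ'−ẋ)/dt = (0.489146769−0.205492113)/0.025608 = 11.076798
θ̈ = (θ̇'−θ̇)/dt = (-1.263010173−-0.737172100)/0.025608 = -20.534133
sinθ=0.195656, cosθ=0.980673
F = (M+m)·ẍ + m·l·cosθ·θ̈ − m·l·sinθ·θ̇² = 14.603330 + -3.180275 − 0.016792 = 11.406263

F = 11.406263 N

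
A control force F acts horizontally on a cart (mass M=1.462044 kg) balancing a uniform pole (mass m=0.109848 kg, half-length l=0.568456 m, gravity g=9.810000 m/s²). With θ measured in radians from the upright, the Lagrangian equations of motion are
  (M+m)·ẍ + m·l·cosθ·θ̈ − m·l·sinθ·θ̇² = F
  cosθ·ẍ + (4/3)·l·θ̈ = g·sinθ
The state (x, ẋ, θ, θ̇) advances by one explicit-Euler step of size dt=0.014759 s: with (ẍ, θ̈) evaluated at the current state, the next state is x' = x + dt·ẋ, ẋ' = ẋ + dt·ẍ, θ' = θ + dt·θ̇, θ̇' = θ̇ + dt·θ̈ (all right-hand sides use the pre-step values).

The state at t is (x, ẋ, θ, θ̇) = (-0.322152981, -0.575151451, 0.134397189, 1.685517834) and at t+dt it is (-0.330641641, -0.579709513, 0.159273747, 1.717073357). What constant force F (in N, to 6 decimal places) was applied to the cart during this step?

F = -0.376918 N

ẍ = (ẋ'−ẋ)/dt = (-0.579709513−-0.575151451)/0.014759 = -0.308833
θ̈ = (θ̇'−θ̇)/dt = (1.717073357−1.685517834)/0.014759 = 2.138053
sinθ=0.133993, cosθ=0.990982
F = (M+m)·ẍ + m·l·cosθ·θ̈ − m·l·sinθ·θ̇² = -0.485452 + 0.132304 − 0.023770 = -0.376918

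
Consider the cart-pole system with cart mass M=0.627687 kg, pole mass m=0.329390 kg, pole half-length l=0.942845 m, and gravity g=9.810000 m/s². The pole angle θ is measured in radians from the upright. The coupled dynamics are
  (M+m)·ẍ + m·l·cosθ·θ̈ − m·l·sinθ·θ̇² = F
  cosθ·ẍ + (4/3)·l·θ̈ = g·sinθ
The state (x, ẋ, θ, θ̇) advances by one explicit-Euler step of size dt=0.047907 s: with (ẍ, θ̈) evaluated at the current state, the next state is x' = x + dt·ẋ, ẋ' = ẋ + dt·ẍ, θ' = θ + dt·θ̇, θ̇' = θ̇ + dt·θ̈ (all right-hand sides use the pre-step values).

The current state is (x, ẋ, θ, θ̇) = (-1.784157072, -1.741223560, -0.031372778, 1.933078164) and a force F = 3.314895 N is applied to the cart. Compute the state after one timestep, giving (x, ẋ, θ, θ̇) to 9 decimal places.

sinθ=-0.031367632, cosθ=0.999507915
temp = (F + m·l·θ̇²·sinθ)/(M+m) = (3.314895 + -0.036402505)/0.957077 = 3.425526363
θ̈ = (g·sinθ − cosθ·temp)/(l·(4/3 − m·cos²θ/(M+m))) = -3.999722306
ẍ = temp − m·l·θ̈·cosθ/(M+m) = 4.722765105
Euler: x'=-1.784157072+0.047907·-1.741223560=-1.867573869, ẋ'=-1.741223560+0.047907·4.722765105=-1.514970052
       θ'=-0.031372778+0.047907·1.933078164=0.061235198, θ̇'=1.933078164+0.047907·-3.999722306=1.741463467

(-1.867573869, -1.514970052, 0.061235198, 1.741463467)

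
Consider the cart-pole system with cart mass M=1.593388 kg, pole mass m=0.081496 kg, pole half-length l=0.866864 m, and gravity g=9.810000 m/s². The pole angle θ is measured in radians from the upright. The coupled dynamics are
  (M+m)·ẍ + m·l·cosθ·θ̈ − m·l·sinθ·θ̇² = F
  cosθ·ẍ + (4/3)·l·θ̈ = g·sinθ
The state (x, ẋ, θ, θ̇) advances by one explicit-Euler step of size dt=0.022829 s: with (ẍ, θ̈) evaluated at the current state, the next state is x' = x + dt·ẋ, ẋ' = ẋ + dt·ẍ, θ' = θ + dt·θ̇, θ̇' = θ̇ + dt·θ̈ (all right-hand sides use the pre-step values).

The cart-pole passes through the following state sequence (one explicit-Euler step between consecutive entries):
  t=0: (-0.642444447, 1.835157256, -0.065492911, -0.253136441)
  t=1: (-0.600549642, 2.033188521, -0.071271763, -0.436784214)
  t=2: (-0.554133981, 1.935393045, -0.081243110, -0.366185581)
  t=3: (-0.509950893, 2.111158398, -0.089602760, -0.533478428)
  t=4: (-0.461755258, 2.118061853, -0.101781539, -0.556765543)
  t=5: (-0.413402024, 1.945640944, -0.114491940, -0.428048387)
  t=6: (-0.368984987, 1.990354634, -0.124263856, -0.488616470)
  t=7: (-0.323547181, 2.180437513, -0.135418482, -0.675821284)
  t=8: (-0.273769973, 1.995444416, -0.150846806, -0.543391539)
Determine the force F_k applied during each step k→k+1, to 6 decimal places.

F_0 = 13.962066 N
F_1 = -6.956035 N
F_2 = 12.380067 N
F_3 = 0.436507 N
F_4 = -12.251432 N
F_5 = 3.095761 N
F_6 = 13.372956 N
F_7 = -13.161880 N

step 0→1:
  ẍ = (ẋ'−ẋ)/dt = (2.033188521−1.835157256)/0.022829 = 8.674548
  θ̈ = (θ̇'−θ̇)/dt = (-0.436784214−-0.253136441)/0.022829 = -8.044495
  sinθ=-0.065446, cosθ=0.997856
  F = (M+m)·ẍ + m·l·cosθ·θ̈ − m·l·sinθ·θ̇² = 14.528862 + -0.567093 − -0.000296 = 13.962066
step 1→2:
  ẍ = (ẋ'−ẋ)/dt = (1.935393045−2.033188521)/0.022829 = -4.283827
  θ̈ = (θ̇'−θ̇)/dt = (-0.366185581−-0.436784214)/0.022829 = 3.092498
  sinθ=-0.071211, cosθ=0.997461
  F = (M+m)·ẍ + m·l·cosθ·θ̈ − m·l·sinθ·θ̇² = -7.174913 + 0.217918 − -0.000960 = -6.956035
step 2→3:
  ẍ = (ẋ'−ẋ)/dt = (2.111158398−1.935393045)/0.022829 = 7.699214
  θ̈ = (θ̇'−θ̇)/dt = (-0.533478428−-0.366185581)/0.022829 = -7.328085
  sinθ=-0.081154, cosθ=0.996702
  F = (M+m)·ẍ + m·l·cosθ·θ̈ − m·l·sinθ·θ̇² = 12.895290 + -0.515992 − -0.000769 = 12.380067
step 3→4:
  ẍ = (ẋ'−ẋ)/dt = (2.118061853−2.111158398)/0.022829 = 0.302398
  θ̈ = (θ̇'−θ̇)/dt = (-0.556765543−-0.533478428)/0.022829 = -1.020067
  sinθ=-0.089483, cosθ=0.995988
  F = (M+m)·ẍ + m·l·cosθ·θ̈ − m·l·sinθ·θ̇² = 0.506482 + -0.071775 − -0.001799 = 0.436507
step 4→5:
  ẍ = (ẋ'−ẋ)/dt = (1.945640944−2.118061853)/0.022829 = -7.552714
  θ̈ = (θ̇'−θ̇)/dt = (-0.428048387−-0.556765543)/0.022829 = 5.638318
  sinθ=-0.101606, cosθ=0.994825
  F = (M+m)·ẍ + m·l·cosθ·θ̈ − m·l·sinθ·θ̇² = -12.649920 + 0.396263 − -0.002225 = -12.251432
step 5→6:
  ẍ = (ẋ'−ẋ)/dt = (1.990354634−1.945640944)/0.022829 = 1.958636
  θ̈ = (θ̇'−θ̇)/dt = (-0.488616470−-0.428048387)/0.022829 = -2.653120
  sinθ=-0.114242, cosθ=0.993453
  F = (M+m)·ẍ + m·l·cosθ·θ̈ − m·l·sinθ·θ̇² = 3.280487 + -0.186205 − -0.001479 = 3.095761
step 6→7:
  ẍ = (ẋ'−ẋ)/dt = (2.180437513−1.990354634)/0.022829 = 8.326378
  θ̈ = (θ̇'−θ̇)/dt = (-0.675821284−-0.488616470)/0.022829 = -8.200307
  sinθ=-0.123944, cosθ=0.992289
  F = (M+m)·ẍ + m·l·cosθ·θ̈ − m·l·sinθ·θ̇² = 13.945717 + -0.574851 − -0.002090 = 13.372956
step 7→8:
  ẍ = (ẋ'−ẋ)/dt = (1.995444416−2.180437513)/0.022829 = -8.103425
  θ̈ = (θ̇'−θ̇)/dt = (-0.543391539−-0.675821284)/0.022829 = 5.800944
  sinθ=-0.135005, cosθ=0.990845
  F = (M+m)·ẍ + m·l·cosθ·θ̈ − m·l·sinθ·θ̇² = -13.572297 + 0.406061 − -0.004356 = -13.161880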